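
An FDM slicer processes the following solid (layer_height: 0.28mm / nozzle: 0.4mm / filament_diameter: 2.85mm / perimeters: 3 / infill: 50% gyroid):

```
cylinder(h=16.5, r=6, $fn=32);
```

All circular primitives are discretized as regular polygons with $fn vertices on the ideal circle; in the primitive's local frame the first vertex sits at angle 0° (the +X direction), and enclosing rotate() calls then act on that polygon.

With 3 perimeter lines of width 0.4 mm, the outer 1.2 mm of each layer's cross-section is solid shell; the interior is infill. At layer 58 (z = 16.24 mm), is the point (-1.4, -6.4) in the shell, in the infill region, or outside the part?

outside

At z = 16.24 mm: the r=6 cylinder contributes a regular 32-gon of circumradius 6. Overall, the cross-section is a single solid region. The nearest boundary edge runs (-2.30, -5.54)→(-1.17, -5.88); distance from the point to it = 0.56 mm. The point is not inside any of the regions above, so it lies outside the cross-section (0.56 mm from the nearest boundary).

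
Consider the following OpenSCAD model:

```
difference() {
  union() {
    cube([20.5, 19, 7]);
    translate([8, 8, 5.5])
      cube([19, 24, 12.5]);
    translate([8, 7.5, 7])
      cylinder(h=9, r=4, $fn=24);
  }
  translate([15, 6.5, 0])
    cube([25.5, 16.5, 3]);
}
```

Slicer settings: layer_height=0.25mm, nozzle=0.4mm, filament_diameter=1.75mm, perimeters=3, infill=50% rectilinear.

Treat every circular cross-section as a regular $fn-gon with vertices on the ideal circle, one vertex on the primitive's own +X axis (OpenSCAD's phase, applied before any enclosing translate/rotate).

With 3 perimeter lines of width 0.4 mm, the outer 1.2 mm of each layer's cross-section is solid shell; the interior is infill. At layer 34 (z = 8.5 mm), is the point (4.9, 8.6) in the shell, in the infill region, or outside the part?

shell

At z = 8.5 mm: the cube is not intersected at this z (z outside [0, 7]); the cube at (8, 8) (footprint 19×24) is included at this height; the r=4 cylinder at (8, 7.5) gives a regular 24-gon of circumradius 4 (constant along its height); Merging all regions: the regions partially overlap (shared area 10.44 mm²), so overlapping operands fuse into one piece — 1 connected region; the cube at (15, 6.5) does not reach this height (z outside [0, 3]); After the difference (first − rest): none of the subtracted shapes is present at this height, so the result so far is unchanged — 1 connected region. Overall, the cross-section is a single solid region. The nearest boundary edge runs (4.14, 8.54)→(4.54, 9.50); distance from the point to it = 0.68 mm. The point is inside the cross-section, 0.68 mm from the nearest boundary — within the 1.2 mm shell band (3 × 0.4).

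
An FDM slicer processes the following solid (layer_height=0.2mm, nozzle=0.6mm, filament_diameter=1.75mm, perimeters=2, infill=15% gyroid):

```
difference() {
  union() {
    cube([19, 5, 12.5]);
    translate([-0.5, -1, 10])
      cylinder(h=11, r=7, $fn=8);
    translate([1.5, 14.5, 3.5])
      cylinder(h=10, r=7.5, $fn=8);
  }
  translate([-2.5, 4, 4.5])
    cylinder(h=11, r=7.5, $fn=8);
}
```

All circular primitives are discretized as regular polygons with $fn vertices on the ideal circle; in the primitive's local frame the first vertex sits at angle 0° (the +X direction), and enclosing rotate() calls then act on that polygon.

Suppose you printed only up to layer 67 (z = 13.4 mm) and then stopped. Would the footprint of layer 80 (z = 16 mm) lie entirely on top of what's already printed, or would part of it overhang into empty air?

Compare the two slices. At z = 13.4: the cube is not intersected at this z (z outside [0, 12.5]); the cylinder at (-0.5, -1): section is a regular 8-gon, circumradius r=7 (area = (8/2)·7.000²·sin(360°/8) = 138.59 mm²); the r=7.5 cylinder at (1.5, 14.5) gives a regular 8-gon of circumradius 7.5 (constant along its height) (area = (8/2)·7.500²·sin(360°/8) = 159.10 mm²); Combining (union): the 2 present regions are separate (no shared area or edge), so areas and boundary lengths simply add and each stays a separate island — area = 297.69 mm²; the cylinder at (-2.5, 4): section is a regular 8-gon, circumradius r=7.5 (area = (8/2)·7.500²·sin(360°/8) = 159.10 mm²); Subtracting the remaining from the first: starting from the result so far (297.69 mm²), the r=7.5 cylinder at (-2.5, 4) partially overlaps it — only the 94.80 mm² overlap (of its 159.10 mm²) is removed, clipping the outline — area = 202.89 mm². At z = 16: the cube is not intersected at this z (z outside [0, 12.5]); the r=7 cylinder at (-0.5, -1) gives a regular 8-gon of circumradius 7 (constant along its height) (area = (8/2)·7.000²·sin(360°/8) = 138.59 mm²); the cylinder at (1.5, 14.5) is absent (z outside [3.5, 13.5]); Combining (union): only the r=7 cylinder at (-0.5, -1) is present, so the union is just that shape — area = 138.59 mm²; the cylinder at (-2.5, 4) is absent (z outside [4.5, 15.5]); Subtracting the remaining from the first: none of the subtracted shapes is present at this height, so that combined region is unchanged — area = 138.59 mm². Checking containment: at z = 16 the cross-section extends beyond the z = 13.4 cross-section by about 76.33 mm².

part overhangs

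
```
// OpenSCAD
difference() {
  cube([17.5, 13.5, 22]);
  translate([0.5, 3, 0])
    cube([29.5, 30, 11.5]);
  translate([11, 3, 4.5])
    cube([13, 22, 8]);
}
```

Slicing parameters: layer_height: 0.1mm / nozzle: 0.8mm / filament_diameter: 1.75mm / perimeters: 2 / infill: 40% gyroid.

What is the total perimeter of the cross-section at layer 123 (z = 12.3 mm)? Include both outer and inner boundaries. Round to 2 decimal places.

62.00 mm

At z = 12.3 mm: the 17.5×13.5 cube contributes its full rectangle (perimeter 62.00 mm); the cube at (0.5, 3) is not intersected at this z (z outside [0, 11.5]); the cube at (11, 3) (footprint 13×22) is included at this height (perimeter 70.00 mm); Taking the first minus the rest: starting from the 17.5×13.5 cube, the 13×22 cube at (11, 3) partially overlaps it — only the 68.25 mm² overlap (of its 286.00 mm²) is removed, clipping the outline — boundary = 62.00 mm. Overall, the cross-section is a single solid region. Total boundary length (outer) = 62.00 mm.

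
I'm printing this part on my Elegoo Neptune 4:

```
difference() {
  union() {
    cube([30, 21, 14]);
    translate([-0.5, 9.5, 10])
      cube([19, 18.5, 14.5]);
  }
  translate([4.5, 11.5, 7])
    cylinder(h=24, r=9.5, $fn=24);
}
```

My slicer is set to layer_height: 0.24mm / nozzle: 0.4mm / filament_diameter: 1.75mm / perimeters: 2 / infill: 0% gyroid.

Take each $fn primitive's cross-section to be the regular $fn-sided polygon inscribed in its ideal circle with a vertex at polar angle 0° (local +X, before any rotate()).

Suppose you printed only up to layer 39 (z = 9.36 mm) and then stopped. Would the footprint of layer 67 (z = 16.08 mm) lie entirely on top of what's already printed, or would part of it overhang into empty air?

part overhangs

Compare the two slices. At z = 9.36: the cube (footprint 30×21) is included at this height (area 630.00 mm²); the cube at (-0.5, 9.5) is not intersected at this z (z outside [10, 24.5]); Taking the union: only the 30×21 cube is present, so the union is just that shape — area = 630.00 mm²; the r=9.5 cylinder at (4.5, 11.5) contributes a regular 24-gon of circumradius 9.5 (area = (24/2)·9.500²·sin(360°/24) = 280.30 mm²); After the difference (first − rest): starting from the result so far (630.00 mm²), the r=9.5 cylinder at (4.5, 11.5) partially overlaps it — only the 221.81 mm² overlap (of its 280.30 mm²) is removed, clipping the outline — area = 408.19 mm². At z = 16.08: the cube is not intersected at this z (z outside [0, 14]); the cube at (-0.5, 9.5) is present — its section is the full 19×18.5 rectangle (area 351.50 mm²); Merging all regions: only the 19×18.5 cube at (-0.5, 9.5) is present, so the union is just that shape — area = 351.50 mm²; the cylinder at (4.5, 11.5): section is a regular 24-gon, circumradius r=9.5 (area = (24/2)·9.500²·sin(360°/24) = 280.30 mm²); Taking the first minus the rest: starting from that combined region (351.50 mm²), the r=9.5 cylinder at (4.5, 11.5) partially overlaps it — only the 143.74 mm² overlap (of its 280.30 mm²) is removed, clipping the outline — area = 207.76 mm². Checking containment: at z = 16.08 the cross-section extends beyond the z = 9.36 cross-section by about 133.65 mm².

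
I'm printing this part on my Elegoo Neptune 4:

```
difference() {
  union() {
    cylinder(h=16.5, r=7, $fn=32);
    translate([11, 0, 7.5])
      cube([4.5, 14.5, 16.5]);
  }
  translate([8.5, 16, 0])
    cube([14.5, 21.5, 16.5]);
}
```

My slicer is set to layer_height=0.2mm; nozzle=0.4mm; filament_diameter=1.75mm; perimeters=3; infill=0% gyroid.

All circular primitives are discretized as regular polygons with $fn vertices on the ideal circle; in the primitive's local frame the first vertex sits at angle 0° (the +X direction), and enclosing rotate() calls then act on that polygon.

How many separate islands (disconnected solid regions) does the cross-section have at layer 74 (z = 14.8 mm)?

At z = 14.8 mm: the r=7 cylinder contributes a regular 32-gon of circumradius 7; the cube at (11, 0) is present — its section is the full 4.5×14.5 rectangle; Merging all regions: the 2 present regions are separate (no shared area or edge), so areas and boundary lengths simply add and each stays a separate island — 2 connected regions; the 14.5×21.5 cube at (8.5, 16) contributes its full rectangle; Taking the first minus the rest: starting from that combined region, the 14.5×21.5 cube at (8.5, 16) misses the remaining region (no effect) — 2 connected regions. Overall, the cross-section has 2 separate islands. Island count = 2.

2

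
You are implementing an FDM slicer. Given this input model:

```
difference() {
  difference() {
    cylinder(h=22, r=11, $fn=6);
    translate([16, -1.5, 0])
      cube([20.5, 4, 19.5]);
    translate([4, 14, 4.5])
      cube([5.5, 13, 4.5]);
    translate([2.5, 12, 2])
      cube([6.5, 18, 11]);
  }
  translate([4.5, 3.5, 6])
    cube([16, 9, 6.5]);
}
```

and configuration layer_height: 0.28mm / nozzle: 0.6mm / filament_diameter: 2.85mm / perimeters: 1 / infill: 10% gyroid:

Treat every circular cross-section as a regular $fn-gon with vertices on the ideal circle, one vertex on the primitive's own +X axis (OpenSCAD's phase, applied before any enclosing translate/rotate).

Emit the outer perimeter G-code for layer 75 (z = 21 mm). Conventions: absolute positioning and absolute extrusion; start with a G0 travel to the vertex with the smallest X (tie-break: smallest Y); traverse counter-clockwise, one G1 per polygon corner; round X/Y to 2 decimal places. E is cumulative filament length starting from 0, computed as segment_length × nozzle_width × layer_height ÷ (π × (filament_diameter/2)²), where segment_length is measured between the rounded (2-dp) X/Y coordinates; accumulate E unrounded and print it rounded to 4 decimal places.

G0 X-11.00 Y0.00 Z21.00
G1 X-5.50 Y-9.53 E0.2898
G1 X5.50 Y-9.53 E0.5794
G1 X11.00 Y0.00 E0.8692
G1 X5.50 Y9.53 E1.1590
G1 X-5.50 Y9.53 E1.4487
G1 X-11.00 Y0.00 E1.7384

At z = 21 mm: the r=11 cylinder contributes a regular 6-gon of circumradius 11; the cube at (16, -1.5) is not intersected at this z (z outside [0, 19.5]); the cube at (4, 14) is not intersected at this z (z outside [4.5, 9]); the cube at (2.5, 12) is not intersected at this z (z outside [2, 13]); Subtracting the remaining from the first: none of the subtracted shapes is present at this height, so the r=11 cylinder is unchanged — 1 connected region; the cube at (4.5, 3.5) is not intersected at this z (z outside [6, 12.5]); After the difference (first − rest): none of the subtracted shapes is present at this height, so the result so far is unchanged — 1 connected region. The outline is a single polygon with 6 vertices. Extrusion per mm of travel: 0.6 × 0.28 / (π × 1.425²) = 0.026335. Accumulating E over each segment gives final E = 1.7384.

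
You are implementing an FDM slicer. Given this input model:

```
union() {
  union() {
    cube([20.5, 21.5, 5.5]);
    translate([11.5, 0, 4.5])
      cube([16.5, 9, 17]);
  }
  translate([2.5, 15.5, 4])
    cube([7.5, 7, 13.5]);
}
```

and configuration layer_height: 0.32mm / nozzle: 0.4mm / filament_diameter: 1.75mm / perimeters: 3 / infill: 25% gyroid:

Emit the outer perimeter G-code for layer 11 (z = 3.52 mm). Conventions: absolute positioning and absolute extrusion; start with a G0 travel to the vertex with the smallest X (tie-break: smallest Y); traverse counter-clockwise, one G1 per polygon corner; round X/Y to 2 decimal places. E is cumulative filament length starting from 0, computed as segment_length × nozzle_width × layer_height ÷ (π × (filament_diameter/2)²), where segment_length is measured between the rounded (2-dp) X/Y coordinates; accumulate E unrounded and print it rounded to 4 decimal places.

G0 X0.00 Y0.00 Z3.52
G1 X20.50 Y0.00 E1.0909
G1 X20.50 Y21.50 E2.2351
G1 X0.00 Y21.50 E3.3260
G1 X0.00 Y0.00 E4.4702

At z = 3.52 mm: the 20.5×21.5 cube contributes its full rectangle; the cube at (11.5, 0) is not intersected at this z (z outside [4.5, 21.5]); Combining (union): only the 20.5×21.5 cube is present, so the union is just that shape — 1 connected region; the cube at (2.5, 15.5) does not reach this height (z outside [4, 17.5]); Taking the union: only the result so far is present, so the union is just that shape — 1 connected region. The outline is a single polygon with 4 vertices. Extrusion per mm of travel: 0.4 × 0.32 / (π × 0.875²) = 0.053216. Accumulating E over each segment gives final E = 4.4702.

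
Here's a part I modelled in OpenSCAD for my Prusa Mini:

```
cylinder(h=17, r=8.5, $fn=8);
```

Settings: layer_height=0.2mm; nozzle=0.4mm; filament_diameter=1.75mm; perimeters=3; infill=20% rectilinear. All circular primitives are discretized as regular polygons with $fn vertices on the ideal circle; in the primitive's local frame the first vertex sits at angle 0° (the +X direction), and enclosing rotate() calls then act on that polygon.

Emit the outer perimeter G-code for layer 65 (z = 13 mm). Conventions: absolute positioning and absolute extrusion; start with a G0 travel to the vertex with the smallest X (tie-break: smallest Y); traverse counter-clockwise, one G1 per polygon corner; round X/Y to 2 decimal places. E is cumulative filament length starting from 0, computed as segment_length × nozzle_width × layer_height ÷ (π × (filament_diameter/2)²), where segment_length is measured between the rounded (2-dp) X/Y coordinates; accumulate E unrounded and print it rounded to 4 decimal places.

At z = 13 mm: the r=8.5 cylinder gives a regular 8-gon of circumradius 8.5 (constant along its height). The outline is a single polygon with 8 vertices. Extrusion per mm of travel: 0.4 × 0.2 / (π × 0.875²) = 0.033260. Accumulating E over each segment gives final E = 1.7310.

G0 X-8.50 Y0.00 Z13.00
G1 X-6.01 Y-6.01 E0.2164
G1 X0.00 Y-8.50 E0.4327
G1 X6.01 Y-6.01 E0.6491
G1 X8.50 Y0.00 E0.8655
G1 X6.01 Y6.01 E1.0819
G1 X0.00 Y8.50 E1.2982
G1 X-6.01 Y6.01 E1.5146
G1 X-8.50 Y0.00 E1.7310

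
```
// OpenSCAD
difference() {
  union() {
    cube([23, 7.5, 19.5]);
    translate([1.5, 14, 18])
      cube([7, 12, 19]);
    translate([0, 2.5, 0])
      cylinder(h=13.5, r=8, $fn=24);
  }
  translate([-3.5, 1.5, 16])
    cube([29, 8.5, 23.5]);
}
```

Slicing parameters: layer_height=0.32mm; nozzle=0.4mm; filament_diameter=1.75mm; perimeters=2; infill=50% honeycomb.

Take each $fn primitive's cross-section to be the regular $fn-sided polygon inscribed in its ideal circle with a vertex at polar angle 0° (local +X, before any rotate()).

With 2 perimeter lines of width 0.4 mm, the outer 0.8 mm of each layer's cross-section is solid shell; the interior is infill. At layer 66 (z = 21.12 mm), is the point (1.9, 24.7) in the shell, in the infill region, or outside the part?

At z = 21.12 mm: the cube is not intersected at this z (z outside [0, 19.5]); the cube at (1.5, 14) is present — its section is the full 7×12 rectangle; the cylinder at (0, 2.5) is not intersected at this z (z outside [0, 13.5]); Merging all regions: only the 7×12 cube at (1.5, 14) is present, so the union is just that shape — 1 connected region; the cube at (-3.5, 1.5) (footprint 29×8.5) is included at this height; Taking the first minus the rest: starting from the result so far, the 29×8.5 cube at (-3.5, 1.5) misses the remaining region (no effect) — 1 connected region. Overall, the cross-section is a single solid region. The nearest boundary edge runs (1.50, 14.00)→(1.50, 26.00); distance from the point to it = 0.40 mm. The point is inside the cross-section, 0.40 mm from the nearest boundary — within the 0.8 mm shell band (2 × 0.4).

shell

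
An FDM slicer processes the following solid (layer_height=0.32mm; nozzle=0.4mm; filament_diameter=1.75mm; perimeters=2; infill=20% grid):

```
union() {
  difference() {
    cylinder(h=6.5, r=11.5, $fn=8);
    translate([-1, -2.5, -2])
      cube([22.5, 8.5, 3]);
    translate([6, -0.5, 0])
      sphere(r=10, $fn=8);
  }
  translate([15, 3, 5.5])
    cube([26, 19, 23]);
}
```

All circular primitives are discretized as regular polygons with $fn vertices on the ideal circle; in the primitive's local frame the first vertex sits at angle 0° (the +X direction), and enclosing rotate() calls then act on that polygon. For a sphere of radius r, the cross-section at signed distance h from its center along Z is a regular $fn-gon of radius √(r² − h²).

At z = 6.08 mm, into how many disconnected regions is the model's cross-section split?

At z = 6.08 mm: the cylinder: section is a regular 8-gon, circumradius r=11.5; the cube at (-1, -2.5) is absent (z outside [-2, 1]); the r=10 sphere at (6, -0.5) contributes a regular 8-gon of circumradius √(10²−6.08²) = 7.939; After the difference (first − rest): starting from the r=11.5 cylinder, the r=10 sphere at (6, -0.5) partially overlaps it — only the 147.80 mm² overlap (of its 178.29 mm²) is removed, clipping the outline — 1 connected region; the cube at (15, 3) is present — its section is the full 26×19 rectangle; Taking the union: the 2 present regions are separate (no shared area or edge), so areas and boundary lengths simply add and each stays a separate island — 2 connected regions. The result has 2 disconnected regions.

2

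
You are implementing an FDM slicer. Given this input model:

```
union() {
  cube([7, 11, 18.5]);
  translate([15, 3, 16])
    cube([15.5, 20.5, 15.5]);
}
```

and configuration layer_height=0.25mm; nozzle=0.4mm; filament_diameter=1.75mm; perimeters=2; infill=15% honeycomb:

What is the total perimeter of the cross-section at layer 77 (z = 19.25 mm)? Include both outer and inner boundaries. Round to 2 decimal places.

72.00 mm

At z = 19.25 mm: the cube is not intersected at this z (z outside [0, 18.5]); the cube at (15, 3) (footprint 15.5×20.5) is included at this height (perimeter 72.00 mm); Taking the union: only the 15.5×20.5 cube at (15, 3) is present, so the union is just that shape — boundary = 72.00 mm. Overall, the cross-section is a single solid region. Total boundary length (outer) = 72.00 mm.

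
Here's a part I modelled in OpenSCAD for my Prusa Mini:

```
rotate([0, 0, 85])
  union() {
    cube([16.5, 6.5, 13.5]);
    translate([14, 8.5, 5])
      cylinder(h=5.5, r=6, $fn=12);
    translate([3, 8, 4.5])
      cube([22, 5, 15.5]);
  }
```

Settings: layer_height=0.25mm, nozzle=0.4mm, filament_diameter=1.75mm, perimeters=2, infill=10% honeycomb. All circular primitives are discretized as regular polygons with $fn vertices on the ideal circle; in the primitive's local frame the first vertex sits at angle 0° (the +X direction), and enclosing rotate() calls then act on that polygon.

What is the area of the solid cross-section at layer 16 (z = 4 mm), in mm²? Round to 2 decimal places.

107.25 mm²

At z = 4 mm: the cube (footprint 16.5×6.5) is included at this height (area 107.25 mm²); the cylinder at (14, 8.5) does not reach this height (z outside [5, 10.5]); the cube at (3, 8) does not reach this height (z outside [4.5, 20]); Merging all regions: only the 16.5×6.5 cube is present, so the union is just that shape — area = 107.25 mm²; (rotated 85° about Z; rotation is an isometry so areas/perimeters/island counts are preserved). Overall, the cross-section is a single solid region. Net area = 107.25 mm².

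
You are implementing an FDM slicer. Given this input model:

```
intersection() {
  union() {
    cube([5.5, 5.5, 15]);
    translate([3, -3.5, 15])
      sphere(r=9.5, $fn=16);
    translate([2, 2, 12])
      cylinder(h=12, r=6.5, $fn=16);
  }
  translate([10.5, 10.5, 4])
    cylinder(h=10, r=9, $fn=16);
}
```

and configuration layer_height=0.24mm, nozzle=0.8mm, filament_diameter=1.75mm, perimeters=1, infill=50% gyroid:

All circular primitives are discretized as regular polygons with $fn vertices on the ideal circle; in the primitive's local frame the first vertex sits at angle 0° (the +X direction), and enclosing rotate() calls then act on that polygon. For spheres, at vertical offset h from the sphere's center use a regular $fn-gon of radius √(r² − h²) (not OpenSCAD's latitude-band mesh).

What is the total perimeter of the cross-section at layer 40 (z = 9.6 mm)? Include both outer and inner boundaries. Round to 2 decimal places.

14.45 mm

At z = 9.6 mm: the 5.5×5.5 cube contributes its full rectangle (perimeter 22.00 mm); the r=9.5 sphere at (3, -3.5) slices to a regular 16-gon of circumradius 7.816 (√(r²−h²) with h=5.4 from center) (perimeter = 2·16·7.816·sin(180°/16) = 48.79 mm); the cylinder at (2, 2) is not intersected at this z (z outside [12, 24]); Combining (union): the regions partially overlap (shared area 22.22 mm²), so the edge portions inside another operand are dropped and the merged outline is re-measured after clipping — boundary = 52.15 mm; the r=9 cylinder at (10.5, 10.5) gives a regular 16-gon of circumradius 9 (constant along its height) (perimeter = 2·16·9.000·sin(180°/16) = 56.19 mm); Keeping only the common overlap: the r=9 cylinder at (10.5, 10.5) partially overlaps the result so far; clipping to the common part keeps 5.04 mm² — boundary = 14.45 mm. Overall, the cross-section is a single solid region. Total boundary length (outer) = 14.45 mm.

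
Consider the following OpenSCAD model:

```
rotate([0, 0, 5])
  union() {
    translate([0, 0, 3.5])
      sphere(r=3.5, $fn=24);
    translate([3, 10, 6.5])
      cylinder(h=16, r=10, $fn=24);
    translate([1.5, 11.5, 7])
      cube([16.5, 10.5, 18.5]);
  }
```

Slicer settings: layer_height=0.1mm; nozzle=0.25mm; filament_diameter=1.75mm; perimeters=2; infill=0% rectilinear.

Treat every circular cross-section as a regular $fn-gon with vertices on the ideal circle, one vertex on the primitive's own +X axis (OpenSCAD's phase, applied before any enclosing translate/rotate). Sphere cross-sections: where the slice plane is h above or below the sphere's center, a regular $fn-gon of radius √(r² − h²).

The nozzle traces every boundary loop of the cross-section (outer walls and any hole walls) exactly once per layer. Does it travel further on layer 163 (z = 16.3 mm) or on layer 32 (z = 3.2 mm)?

layer 163 (z = 16.3 mm)

Layer 163 (z = 16.3): the sphere does not reach this height (|z−center|=12.800 > r=3.5); the r=10 cylinder at (3, 10) gives a regular 24-gon of circumradius 10 (constant along its height) (perimeter = 2·24·10.000·sin(180°/24) = 62.65 mm); the 16.5×10.5 cube at (1.5, 11.5) contributes its full rectangle (perimeter 54.00 mm); Taking the union: the regions partially overlap (shared area 75.40 mm²), so the edge portions inside another operand are dropped and the merged outline is re-measured after clipping — boundary = 81.38 mm; (whole slice rotated 5° about Z — lengths, areas and connectivity unchanged). So its perimeter = 81.38 mm. Layer 32 (z = 3.2): the r=3.5 sphere slices to a regular 24-gon of circumradius 3.487 (√(r²−h²) with h=0.3 from center) (perimeter = 2·24·3.487·sin(180°/24) = 21.85 mm); the cylinder at (3, 10) is absent (z outside [6.5, 22.5]); the cube at (1.5, 11.5) is absent (z outside [7, 25.5]); Taking the union: only the r=3.5 sphere is present, so the union is just that shape — boundary = 21.85 mm; (whole slice rotated 5° about Z — lengths, areas and connectivity unchanged). So its perimeter = 21.85 mm. Layer 163 is larger (81.38 vs 21.85 mm).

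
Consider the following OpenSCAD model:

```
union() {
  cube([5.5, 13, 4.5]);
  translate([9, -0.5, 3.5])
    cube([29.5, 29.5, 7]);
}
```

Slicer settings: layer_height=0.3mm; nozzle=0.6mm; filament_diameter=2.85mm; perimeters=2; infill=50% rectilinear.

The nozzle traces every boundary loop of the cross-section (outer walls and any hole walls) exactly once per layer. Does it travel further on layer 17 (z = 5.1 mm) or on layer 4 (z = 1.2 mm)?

layer 17 (z = 5.1 mm)

Layer 17 (z = 5.1): the cube is absent (z outside [0, 4.5]); the cube at (9, -0.5) (footprint 29.5×29.5) is included at this height (perimeter 118.00 mm); Taking the union: only the 29.5×29.5 cube at (9, -0.5) is present, so the union is just that shape — boundary = 118.00 mm. So its perimeter = 118.00 mm. Layer 4 (z = 1.2): the cube (footprint 5.5×13) is included at this height (perimeter 37.00 mm); the cube at (9, -0.5) is absent (z outside [3.5, 10.5]); Taking the union: only the 5.5×13 cube is present, so the union is just that shape — boundary = 37.00 mm. So its perimeter = 37.00 mm. Layer 17 is larger (118.00 vs 37.00 mm).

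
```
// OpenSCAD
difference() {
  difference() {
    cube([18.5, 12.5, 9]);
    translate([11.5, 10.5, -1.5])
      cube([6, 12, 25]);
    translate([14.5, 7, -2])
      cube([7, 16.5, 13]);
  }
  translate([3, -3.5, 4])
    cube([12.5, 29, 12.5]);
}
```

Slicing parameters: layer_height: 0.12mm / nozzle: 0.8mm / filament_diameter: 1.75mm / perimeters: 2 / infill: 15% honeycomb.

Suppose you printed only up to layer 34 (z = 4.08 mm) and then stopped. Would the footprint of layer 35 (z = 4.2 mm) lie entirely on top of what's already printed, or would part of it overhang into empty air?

entirely on top

Compare the two slices. At z = 4.08: the cube is present — its section is the full 18.5×12.5 rectangle (area 231.25 mm²); the cube at (11.5, 10.5) (footprint 6×12) is included at this height (area 72.00 mm²); the cube at (14.5, 7) (footprint 7×16.5) is included at this height (area 115.50 mm²); Taking the first minus the rest: starting from the 18.5×12.5 cube (231.25 mm²), the 6×12 cube at (11.5, 10.5) partially overlaps it — only the 12.00 mm² overlap (of its 72.00 mm²) is removed, clipping the outline; the 7×16.5 cube at (14.5, 7) partially overlaps it — only the 16.00 mm² overlap (of its 115.50 mm²) is removed, clipping the outline — area = 203.25 mm²; the 12.5×29 cube at (3, -3.5) contributes its full rectangle (area 362.50 mm²); Subtracting the remaining from the first: starting from the result so far (203.25 mm²), the 12.5×29 cube at (3, -3.5) partially overlaps it — only the 144.75 mm² overlap (of its 362.50 mm²) is removed, clipping the outline — area = 58.50 mm². At z = 4.2: the cube (footprint 18.5×12.5) is included at this height (area 231.25 mm²); the cube at (11.5, 10.5) is present — its section is the full 6×12 rectangle (area 72.00 mm²); the cube at (14.5, 7) is present — its section is the full 7×16.5 rectangle (area 115.50 mm²); Taking the first minus the rest: starting from the 18.5×12.5 cube (231.25 mm²), the 6×12 cube at (11.5, 10.5) partially overlaps it — only the 12.00 mm² overlap (of its 72.00 mm²) is removed, clipping the outline; the 7×16.5 cube at (14.5, 7) partially overlaps it — only the 16.00 mm² overlap (of its 115.50 mm²) is removed, clipping the outline — area = 203.25 mm²; the cube at (3, -3.5) (footprint 12.5×29) is included at this height (area 362.50 mm²); After the difference (first − rest): starting from the result so far (203.25 mm²), the 12.5×29 cube at (3, -3.5) partially overlaps it — only the 144.75 mm² overlap (of its 362.50 mm²) is removed, clipping the outline — area = 58.50 mm². Checking containment: the cross-section at z = 4.2 is a subset of the cross-section at z = 4.08.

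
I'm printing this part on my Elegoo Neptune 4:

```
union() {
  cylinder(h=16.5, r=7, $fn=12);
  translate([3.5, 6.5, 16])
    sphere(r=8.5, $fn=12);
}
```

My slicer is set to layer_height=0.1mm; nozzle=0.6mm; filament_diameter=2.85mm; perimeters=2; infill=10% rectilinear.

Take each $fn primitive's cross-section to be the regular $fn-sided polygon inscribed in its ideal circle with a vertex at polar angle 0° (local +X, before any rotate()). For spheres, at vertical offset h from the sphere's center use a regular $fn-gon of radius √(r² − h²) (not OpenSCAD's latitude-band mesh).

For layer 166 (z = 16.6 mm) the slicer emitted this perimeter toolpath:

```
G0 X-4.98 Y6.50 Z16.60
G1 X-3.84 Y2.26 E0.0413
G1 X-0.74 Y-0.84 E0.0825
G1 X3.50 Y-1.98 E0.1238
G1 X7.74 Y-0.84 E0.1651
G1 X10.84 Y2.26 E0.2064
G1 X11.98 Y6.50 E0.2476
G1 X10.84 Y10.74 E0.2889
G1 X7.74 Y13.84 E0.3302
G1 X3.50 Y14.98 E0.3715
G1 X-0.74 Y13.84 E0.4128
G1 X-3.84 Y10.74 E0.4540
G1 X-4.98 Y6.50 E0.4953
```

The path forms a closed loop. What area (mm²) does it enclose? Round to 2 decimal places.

Apply the shoelace formula to the sequence of (X, Y) vertices; enclosed area = 215.62 mm².

215.62 mm²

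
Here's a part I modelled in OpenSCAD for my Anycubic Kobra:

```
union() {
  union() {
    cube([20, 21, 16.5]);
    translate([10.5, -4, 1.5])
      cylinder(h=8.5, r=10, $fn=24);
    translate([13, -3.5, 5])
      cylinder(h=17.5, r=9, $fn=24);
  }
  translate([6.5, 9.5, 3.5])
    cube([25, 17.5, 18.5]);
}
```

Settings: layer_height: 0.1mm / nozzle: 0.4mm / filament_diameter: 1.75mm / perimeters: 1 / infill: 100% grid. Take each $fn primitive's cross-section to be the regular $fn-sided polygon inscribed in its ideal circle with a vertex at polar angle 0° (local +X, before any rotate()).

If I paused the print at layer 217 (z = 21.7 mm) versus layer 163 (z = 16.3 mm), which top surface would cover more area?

Layer 217 (z = 21.7): the cube is not intersected at this z (z outside [0, 16.5]); the cylinder at (10.5, -4) is not intersected at this z (z outside [1.5, 10]); the r=9 cylinder at (13, -3.5) gives a regular 24-gon of circumradius 9 (constant along its height) (area = (24/2)·9.000²·sin(360°/24) = 251.57 mm²); Merging all regions: only the r=9 cylinder at (13, -3.5) is present, so the union is just that shape — area = 251.57 mm²; the 25×17.5 cube at (6.5, 9.5) contributes its full rectangle (area 437.50 mm²); Merging all regions: the 2 present regions are separate (no shared area or edge), so areas and boundary lengths simply add and each stays a separate island — area = 689.07 mm². So its area = 689.07 mm². Layer 163 (z = 16.3): the cube (footprint 20×21) is included at this height (area 420.00 mm²); the cylinder at (10.5, -4) does not reach this height (z outside [1.5, 10]); the r=9 cylinder at (13, -3.5) gives a regular 24-gon of circumradius 9 (constant along its height) (area = (24/2)·9.000²·sin(360°/24) = 251.57 mm²); Combining (union): the regions partially overlap — summed areas 671.57 mm² minus the doubly-counted overlap 63.37 mm² gives 608.20 mm² — area = 608.20 mm²; the 25×17.5 cube at (6.5, 9.5) contributes its full rectangle (area 437.50 mm²); Merging all regions: the regions partially overlap — summed areas 1045.70 mm² minus the doubly-counted overlap 155.25 mm² gives 890.45 mm² — area = 890.45 mm². So its area = 890.45 mm². Layer 163 is larger (890.45 vs 689.07 mm²).

layer 163 (z = 16.3 mm)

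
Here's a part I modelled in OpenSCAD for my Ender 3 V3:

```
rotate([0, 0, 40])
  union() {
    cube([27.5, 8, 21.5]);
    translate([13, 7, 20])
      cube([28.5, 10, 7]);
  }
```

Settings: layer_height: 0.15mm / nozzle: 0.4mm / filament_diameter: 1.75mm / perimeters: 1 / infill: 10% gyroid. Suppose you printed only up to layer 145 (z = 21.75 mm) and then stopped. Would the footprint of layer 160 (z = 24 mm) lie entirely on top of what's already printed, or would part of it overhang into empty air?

entirely on top

Compare the two slices. At z = 21.75: the cube does not reach this height (z outside [0, 21.5]); the cube at (13, 7) (footprint 28.5×10) is included at this height (area 285.00 mm²); Taking the union: only the 28.5×10 cube at (13, 7) is present, so the union is just that shape — area = 285.00 mm²; (rotated 40° about Z; rotation is an isometry so areas/perimeters/island counts are preserved). At z = 24: the cube does not reach this height (z outside [0, 21.5]); the 28.5×10 cube at (13, 7) contributes its full rectangle (area 285.00 mm²); Taking the union: only the 28.5×10 cube at (13, 7) is present, so the union is just that shape — area = 285.00 mm²; (rotated 40° about Z; rotation is an isometry so areas/perimeters/island counts are preserved). Checking containment: the cross-section at z = 24 is a subset of the cross-section at z = 21.75.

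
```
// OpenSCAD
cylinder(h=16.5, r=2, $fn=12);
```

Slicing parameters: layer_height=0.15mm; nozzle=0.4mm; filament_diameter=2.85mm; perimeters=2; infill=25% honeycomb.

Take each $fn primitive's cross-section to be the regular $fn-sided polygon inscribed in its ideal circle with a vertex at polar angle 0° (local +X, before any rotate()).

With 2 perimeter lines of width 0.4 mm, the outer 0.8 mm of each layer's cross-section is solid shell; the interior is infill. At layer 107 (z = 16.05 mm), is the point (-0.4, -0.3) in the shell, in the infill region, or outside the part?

At z = 16.05 mm: the r=2 cylinder gives a regular 12-gon of circumradius 2 (constant along its height). Overall, the cross-section is a single solid region. The nearest boundary edge runs (-1.73, -1.00)→(-1.00, -1.73); distance from the point to it = 1.44 mm. The point is inside the cross-section and 1.44 mm from the nearest boundary — more than the 0.8 mm shell width (2 × 0.4), so it's in the infill interior.

infill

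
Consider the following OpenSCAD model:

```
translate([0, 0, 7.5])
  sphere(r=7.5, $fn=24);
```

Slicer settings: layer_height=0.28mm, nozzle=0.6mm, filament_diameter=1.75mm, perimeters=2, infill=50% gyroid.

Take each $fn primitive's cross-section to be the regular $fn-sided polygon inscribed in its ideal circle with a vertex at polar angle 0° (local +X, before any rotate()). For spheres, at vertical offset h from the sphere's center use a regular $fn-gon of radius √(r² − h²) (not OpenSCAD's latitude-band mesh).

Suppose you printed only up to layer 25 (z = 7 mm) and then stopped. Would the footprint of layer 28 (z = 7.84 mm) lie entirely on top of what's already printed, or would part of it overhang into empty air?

entirely on top

Compare the two slices. At z = 7: the r=7.5 sphere contributes a regular 24-gon of circumradius √(7.5²−0.5²) = 7.483 (area = (24/2)·7.483²·sin(360°/24) = 173.93 mm²). At z = 7.84: the r=7.5 sphere contributes a regular 24-gon of circumradius √(7.5²−0.34²) = 7.492 (area = (24/2)·7.492²·sin(360°/24) = 174.34 mm²). Checking containment: the cross-section at z = 7.84 is a subset of the cross-section at z = 7.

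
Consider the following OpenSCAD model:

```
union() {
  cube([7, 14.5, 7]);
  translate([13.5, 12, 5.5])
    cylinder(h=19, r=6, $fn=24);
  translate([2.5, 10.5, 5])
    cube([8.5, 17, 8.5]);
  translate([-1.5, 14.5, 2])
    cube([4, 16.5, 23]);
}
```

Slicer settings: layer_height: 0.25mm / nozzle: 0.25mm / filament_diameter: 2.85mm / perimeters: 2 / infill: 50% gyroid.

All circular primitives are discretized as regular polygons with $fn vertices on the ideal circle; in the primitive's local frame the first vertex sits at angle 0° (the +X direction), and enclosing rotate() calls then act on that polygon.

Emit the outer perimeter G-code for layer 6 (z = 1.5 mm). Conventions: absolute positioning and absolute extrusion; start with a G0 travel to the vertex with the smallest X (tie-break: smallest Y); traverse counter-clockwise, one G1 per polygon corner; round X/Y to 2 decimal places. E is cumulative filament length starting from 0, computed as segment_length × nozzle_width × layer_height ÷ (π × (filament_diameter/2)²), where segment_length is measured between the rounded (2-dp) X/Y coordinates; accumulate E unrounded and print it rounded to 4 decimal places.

At z = 1.5 mm: the 7×14.5 cube contributes its full rectangle; the cylinder at (13.5, 12) is absent (z outside [5.5, 24.5]); the cube at (2.5, 10.5) is absent (z outside [5, 13.5]); the cube at (-1.5, 14.5) is absent (z outside [2, 25]); Merging all regions: only the 7×14.5 cube is present, so the union is just that shape — 1 connected region. The outline is a single polygon with 4 vertices. Extrusion per mm of travel: 0.25 × 0.25 / (π × 1.425²) = 0.009797. Accumulating E over each segment gives final E = 0.4213.

G0 X0.00 Y0.00 Z1.50
G1 X7.00 Y0.00 E0.0686
G1 X7.00 Y14.50 E0.2106
G1 X0.00 Y14.50 E0.2792
G1 X0.00 Y0.00 E0.4213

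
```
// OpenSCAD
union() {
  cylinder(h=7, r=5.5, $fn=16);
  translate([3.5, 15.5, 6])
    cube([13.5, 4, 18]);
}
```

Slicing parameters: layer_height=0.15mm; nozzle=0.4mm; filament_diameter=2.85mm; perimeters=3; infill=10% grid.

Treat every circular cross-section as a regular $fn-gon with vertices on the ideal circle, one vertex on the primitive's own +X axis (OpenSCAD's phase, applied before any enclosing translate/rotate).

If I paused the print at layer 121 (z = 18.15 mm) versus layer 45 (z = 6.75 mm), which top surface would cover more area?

Layer 121 (z = 18.15): the cylinder is not intersected at this z (z outside [0, 7]); the cube at (3.5, 15.5) is present — its section is the full 13.5×4 rectangle (area 54.00 mm²); Merging all regions: only the 13.5×4 cube at (3.5, 15.5) is present, so the union is just that shape — area = 54.00 mm². So its area = 54.00 mm². Layer 45 (z = 6.75): the r=5.5 cylinder contributes a regular 16-gon of circumradius 5.5 (area = (16/2)·5.500²·sin(360°/16) = 92.61 mm²); the cube at (3.5, 15.5) is present — its section is the full 13.5×4 rectangle (area 54.00 mm²); Combining (union): the 2 present regions are separate (no shared area or edge), so areas and boundary lengths simply add and each stays a separate island — area = 146.61 mm². So its area = 146.61 mm². Layer 45 is larger (146.61 vs 54.00 mm²).

layer 45 (z = 6.75 mm)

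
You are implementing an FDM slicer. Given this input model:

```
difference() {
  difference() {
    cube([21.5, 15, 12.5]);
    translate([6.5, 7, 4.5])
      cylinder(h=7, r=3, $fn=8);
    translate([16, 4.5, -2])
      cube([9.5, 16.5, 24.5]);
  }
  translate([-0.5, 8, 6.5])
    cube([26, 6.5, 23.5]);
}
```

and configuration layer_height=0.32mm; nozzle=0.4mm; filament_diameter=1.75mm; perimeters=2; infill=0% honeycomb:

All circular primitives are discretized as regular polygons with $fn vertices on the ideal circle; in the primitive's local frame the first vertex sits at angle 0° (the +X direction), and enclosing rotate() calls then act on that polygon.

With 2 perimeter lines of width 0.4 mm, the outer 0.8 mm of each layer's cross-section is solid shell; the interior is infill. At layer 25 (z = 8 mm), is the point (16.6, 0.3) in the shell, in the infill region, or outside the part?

At z = 8 mm: the cube is present — its section is the full 21.5×15 rectangle; the r=3 cylinder at (6.5, 7) gives a regular 8-gon of circumradius 3 (constant along its height); the cube at (16, 4.5) is present — its section is the full 9.5×16.5 rectangle; Taking the first minus the rest: starting from the 21.5×15 cube, the r=3 cylinder at (6.5, 7) lies wholly inside it (removes its full 25.46 mm² and its 18.37 mm outline becomes a hole wall); the 9.5×16.5 cube at (16, 4.5) partially overlaps it — only the 57.75 mm² overlap (of its 156.75 mm²) is removed, clipping the outline — 1 connected region with 1 hole; the 26×6.5 cube at (-0.5, 8) contributes its full rectangle; Subtracting the remaining from the first: starting from that combined region, the 26×6.5 cube at (-0.5, 8) partially overlaps it — only the 96.86 mm² overlap (of its 169.00 mm²) is removed, clipping the outline — 2 connected regions. Overall, the cross-section has 2 separate islands. The nearest boundary edge runs (21.50, 0.00)→(0.00, 0.00); distance from the point to it = 0.30 mm. (Shell/infill is judged within the island containing the point — the largest one.) The point is inside the cross-section, 0.30 mm from the nearest boundary — within the 0.8 mm shell band (2 × 0.4).

shell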